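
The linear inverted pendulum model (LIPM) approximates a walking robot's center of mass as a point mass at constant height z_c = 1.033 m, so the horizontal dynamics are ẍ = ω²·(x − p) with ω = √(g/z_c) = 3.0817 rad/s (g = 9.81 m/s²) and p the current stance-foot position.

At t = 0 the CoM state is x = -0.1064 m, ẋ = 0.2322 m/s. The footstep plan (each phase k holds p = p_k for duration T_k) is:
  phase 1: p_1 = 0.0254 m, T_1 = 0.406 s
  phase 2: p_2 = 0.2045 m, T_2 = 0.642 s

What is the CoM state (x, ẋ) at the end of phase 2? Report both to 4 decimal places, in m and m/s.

x = -1.1728, ẋ = -4.1430

phase 1: p=0.0254, T=0.406, ωT=1.251170, cosh=1.890300, sinh=1.604130; start (x,ẋ)=(-0.106400, 0.232200) → end (x,ẋ)=(-0.102873, -0.212619)
phase 2: p=0.2045, T=0.642, ωT=1.978451, cosh=3.684909, sinh=3.546626; start (x,ẋ)=(-0.102873, -0.212619) → end (x,ẋ)=(-1.172839, -4.142962)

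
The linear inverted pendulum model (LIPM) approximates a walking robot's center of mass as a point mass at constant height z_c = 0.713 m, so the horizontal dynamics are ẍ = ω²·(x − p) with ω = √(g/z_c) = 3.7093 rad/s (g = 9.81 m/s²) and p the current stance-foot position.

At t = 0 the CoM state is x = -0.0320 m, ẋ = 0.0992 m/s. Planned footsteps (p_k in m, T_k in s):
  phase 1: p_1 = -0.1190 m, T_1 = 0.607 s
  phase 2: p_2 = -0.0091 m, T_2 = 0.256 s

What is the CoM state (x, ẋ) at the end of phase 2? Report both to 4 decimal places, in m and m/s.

phase 1: p=-0.1190, T=0.607, ωT=2.251545, cosh=4.803822, sinh=4.698585; start (x,ẋ)=(-0.032000, 0.099200) → end (x,ẋ)=(0.424590, 1.992815)
phase 2: p=-0.0091, T=0.256, ωT=0.949581, cosh=1.485765, sinh=1.098861; start (x,ẋ)=(0.424590, 1.992815) → end (x,ẋ)=(1.225622, 4.728576)

x = 1.2256, ẋ = 4.7286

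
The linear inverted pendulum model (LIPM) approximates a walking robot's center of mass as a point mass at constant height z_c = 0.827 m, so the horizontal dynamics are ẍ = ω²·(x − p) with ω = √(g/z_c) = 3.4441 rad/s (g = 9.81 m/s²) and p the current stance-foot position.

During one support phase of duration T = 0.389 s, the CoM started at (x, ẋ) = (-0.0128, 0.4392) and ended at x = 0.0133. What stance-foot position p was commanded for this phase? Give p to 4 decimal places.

ωT = 3.4441·0.389 = 1.339755; cosh(ωT) = 2.040009, sinh(ωT) = 1.778099
x(T) = p + (x₀−p)·cosh(ωT) + (ẋ₀/ω)·sinh(ωT) ⇒ p·(1 − cosh) = x(T) − x₀·cosh − (ẋ₀/ω)·sinh
numerator   = 0.0133 − (-0.0128)·2.040009 − (0.4392/3.4441)·1.778099 = -0.187335
denominator = 1 − 2.040009 = -1.040009
p = -0.187335 / -1.040009 = 0.1801

p = 0.1801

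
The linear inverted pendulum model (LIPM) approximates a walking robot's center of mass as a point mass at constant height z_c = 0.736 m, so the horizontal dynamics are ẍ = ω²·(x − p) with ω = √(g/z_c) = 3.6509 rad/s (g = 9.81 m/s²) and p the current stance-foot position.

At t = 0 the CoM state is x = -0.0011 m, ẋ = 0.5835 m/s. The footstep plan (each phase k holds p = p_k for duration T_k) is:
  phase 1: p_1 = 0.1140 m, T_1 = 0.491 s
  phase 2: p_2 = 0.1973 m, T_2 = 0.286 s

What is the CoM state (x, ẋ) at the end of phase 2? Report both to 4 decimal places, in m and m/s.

phase 1: p=0.1140, T=0.491, ωT=1.792592, cosh=3.085762, sinh=2.919234; start (x,ẋ)=(-0.001100, 0.583500) → end (x,ẋ)=(0.225391, 0.573826)
phase 2: p=0.1973, T=0.286, ωT=1.044157, cosh=1.596496, sinh=1.244508; start (x,ẋ)=(0.225391, 0.573826) → end (x,ẋ)=(0.437752, 1.043745)

x = 0.4378, ẋ = 1.0437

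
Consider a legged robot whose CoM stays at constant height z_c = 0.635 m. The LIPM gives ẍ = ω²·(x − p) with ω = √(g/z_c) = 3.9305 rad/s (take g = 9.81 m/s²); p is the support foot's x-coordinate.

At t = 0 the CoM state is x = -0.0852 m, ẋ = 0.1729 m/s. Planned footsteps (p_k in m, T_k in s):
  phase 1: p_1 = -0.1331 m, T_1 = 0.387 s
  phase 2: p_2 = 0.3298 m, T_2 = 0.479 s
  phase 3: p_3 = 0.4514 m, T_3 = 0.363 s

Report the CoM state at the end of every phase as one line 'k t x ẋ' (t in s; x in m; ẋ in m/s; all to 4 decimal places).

1 0.3870 0.0776 0.8249
2 0.8660 0.1557 -0.4081
3 1.2290 -0.4037 -3.1800

phase 1: p=-0.1331, T=0.387, ωT=1.521103, cosh=2.397872, sinh=2.179401; start (x,ẋ)=(-0.085200, 0.172900) → end (x,ẋ)=(0.077628, 0.824910)
phase 2: p=0.3298, T=0.479, ωT=1.882709, cosh=3.361731, sinh=3.209554; start (x,ẋ)=(0.077628, 0.824910) → end (x,ẋ)=(0.155669, -0.408057)
phase 3: p=0.4514, T=0.363, ωT=1.426771, cosh=2.202656, sinh=1.962574; start (x,ẋ)=(0.155669, -0.408057) → end (x,ẋ)=(-0.403744, -3.180045)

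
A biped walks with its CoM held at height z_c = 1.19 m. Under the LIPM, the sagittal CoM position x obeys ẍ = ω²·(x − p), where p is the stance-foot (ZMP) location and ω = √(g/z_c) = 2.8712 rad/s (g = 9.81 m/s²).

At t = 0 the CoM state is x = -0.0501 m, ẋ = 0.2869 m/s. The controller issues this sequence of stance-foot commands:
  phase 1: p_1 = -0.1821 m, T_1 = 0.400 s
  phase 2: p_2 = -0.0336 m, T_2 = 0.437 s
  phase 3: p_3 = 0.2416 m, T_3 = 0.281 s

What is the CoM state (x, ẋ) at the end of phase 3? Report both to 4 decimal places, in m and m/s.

phase 1: p=-0.1821, T=0.400, ωT=1.148480, cosh=1.735257, sinh=1.418139; start (x,ẋ)=(-0.050100, 0.286900) → end (x,ẋ)=(0.188659, 1.035318)
phase 2: p=-0.0336, T=0.437, ωT=1.254714, cosh=1.895997, sinh=1.610840; start (x,ẋ)=(0.188659, 1.035318) → end (x,ẋ)=(0.968651, 2.990917)
phase 3: p=0.2416, T=0.281, ωT=0.806807, cosh=1.343511, sinh=0.897231; start (x,ẋ)=(0.968651, 2.990917) → end (x,ẋ)=(2.153043, 5.891309)

x = 2.1530, ẋ = 5.8913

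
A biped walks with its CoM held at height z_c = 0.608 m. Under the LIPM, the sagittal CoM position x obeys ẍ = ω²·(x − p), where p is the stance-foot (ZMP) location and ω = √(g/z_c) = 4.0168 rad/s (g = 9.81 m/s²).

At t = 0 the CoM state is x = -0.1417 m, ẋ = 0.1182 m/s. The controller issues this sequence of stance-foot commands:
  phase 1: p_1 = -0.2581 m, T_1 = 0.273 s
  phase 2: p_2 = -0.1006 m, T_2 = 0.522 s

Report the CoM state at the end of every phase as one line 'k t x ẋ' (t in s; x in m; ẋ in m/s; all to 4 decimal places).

1 0.2730 -0.0253 0.8185
2 0.7950 1.0274 4.5943

phase 1: p=-0.2581, T=0.273, ωT=1.096586, cosh=1.663969, sinh=1.329960; start (x,ẋ)=(-0.141700, 0.118200) → end (x,ẋ)=(-0.025278, 0.818511)
phase 2: p=-0.1006, T=0.522, ωT=2.096770, cosh=4.131343, sinh=4.008490; start (x,ẋ)=(-0.025278, 0.818511) → end (x,ẋ)=(1.027398, 4.594331)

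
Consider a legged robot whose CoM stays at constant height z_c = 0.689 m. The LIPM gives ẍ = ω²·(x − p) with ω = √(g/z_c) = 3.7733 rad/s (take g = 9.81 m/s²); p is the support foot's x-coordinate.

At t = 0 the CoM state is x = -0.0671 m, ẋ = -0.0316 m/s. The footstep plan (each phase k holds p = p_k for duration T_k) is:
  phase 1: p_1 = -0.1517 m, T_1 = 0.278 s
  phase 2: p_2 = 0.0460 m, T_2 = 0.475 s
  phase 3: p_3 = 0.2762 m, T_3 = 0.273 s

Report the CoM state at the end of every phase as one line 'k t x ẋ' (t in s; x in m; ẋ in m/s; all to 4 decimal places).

phase 1: p=-0.1517, T=0.278, ωT=1.048977, cosh=1.602513, sinh=1.252217; start (x,ẋ)=(-0.067100, -0.031600) → end (x,ẋ)=(-0.026614, 0.349095)
phase 2: p=0.0460, T=0.475, ωT=1.792317, cosh=3.084961, sinh=2.918388; start (x,ẋ)=(-0.026614, 0.349095) → end (x,ẋ)=(0.091989, 0.277320)
phase 3: p=0.2762, T=0.273, ωT=1.030111, cosh=1.579172, sinh=1.222205; start (x,ẋ)=(0.091989, 0.277320) → end (x,ẋ)=(0.075125, -0.411600)

1 0.2780 -0.0266 0.3491
2 0.7530 0.0920 0.2773
3 1.0260 0.0751 -0.4116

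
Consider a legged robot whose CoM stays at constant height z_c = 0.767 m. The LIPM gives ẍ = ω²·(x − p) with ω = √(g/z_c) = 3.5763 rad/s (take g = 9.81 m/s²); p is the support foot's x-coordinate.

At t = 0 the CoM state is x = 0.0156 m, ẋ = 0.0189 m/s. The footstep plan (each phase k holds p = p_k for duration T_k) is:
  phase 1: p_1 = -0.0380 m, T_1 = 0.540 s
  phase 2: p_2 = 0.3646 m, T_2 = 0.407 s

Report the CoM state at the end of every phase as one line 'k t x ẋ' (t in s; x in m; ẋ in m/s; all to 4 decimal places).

1 0.5400 0.1686 0.7138
2 0.9470 0.3261 0.1924

phase 1: p=-0.0380, T=0.540, ωT=1.931202, cosh=3.521385, sinh=3.376411; start (x,ẋ)=(0.015600, 0.018900) → end (x,ẋ)=(0.168590, 0.713777)
phase 2: p=0.3646, T=0.407, ωT=1.455554, cosh=2.260065, sinh=2.026794; start (x,ẋ)=(0.168590, 0.713777) → end (x,ẋ)=(0.326123, 0.192419)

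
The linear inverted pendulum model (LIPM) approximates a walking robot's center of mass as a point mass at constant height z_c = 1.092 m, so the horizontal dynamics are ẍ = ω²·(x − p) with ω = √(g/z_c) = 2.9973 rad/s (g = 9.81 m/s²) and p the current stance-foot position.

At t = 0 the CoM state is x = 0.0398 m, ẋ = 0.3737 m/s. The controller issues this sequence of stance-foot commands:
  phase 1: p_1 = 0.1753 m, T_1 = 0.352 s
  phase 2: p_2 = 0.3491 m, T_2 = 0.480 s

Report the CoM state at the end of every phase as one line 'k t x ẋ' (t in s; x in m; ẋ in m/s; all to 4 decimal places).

phase 1: p=0.1753, T=0.352, ωT=1.055050, cosh=1.610146, sinh=1.261971; start (x,ẋ)=(0.039800, 0.373700) → end (x,ẋ)=(0.114466, 0.089182)
phase 2: p=0.3491, T=0.480, ωT=1.438704, cosh=2.226232, sinh=1.988997; start (x,ẋ)=(0.114466, 0.089182) → end (x,ẋ)=(-0.114068, -1.200257)

1 0.3520 0.1145 0.0892
2 0.8320 -0.1141 -1.2003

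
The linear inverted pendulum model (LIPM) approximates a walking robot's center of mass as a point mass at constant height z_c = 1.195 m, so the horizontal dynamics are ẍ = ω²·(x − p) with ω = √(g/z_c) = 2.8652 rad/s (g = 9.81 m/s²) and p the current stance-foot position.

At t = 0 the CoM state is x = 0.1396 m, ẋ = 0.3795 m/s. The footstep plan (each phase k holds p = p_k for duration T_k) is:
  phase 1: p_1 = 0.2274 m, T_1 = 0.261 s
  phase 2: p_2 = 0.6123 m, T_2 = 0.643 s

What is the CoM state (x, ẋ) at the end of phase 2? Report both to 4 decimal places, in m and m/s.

phase 1: p=0.2274, T=0.261, ωT=0.747817, cosh=1.292891, sinh=0.819493; start (x,ẋ)=(0.139600, 0.379500) → end (x,ẋ)=(0.222427, 0.284497)
phase 2: p=0.6123, T=0.643, ωT=1.842324, cosh=3.234817, sinh=3.076369; start (x,ẋ)=(0.222427, 0.284497) → end (x,ẋ)=(-0.343403, -2.516204)

x = -0.3434, ẋ = -2.5162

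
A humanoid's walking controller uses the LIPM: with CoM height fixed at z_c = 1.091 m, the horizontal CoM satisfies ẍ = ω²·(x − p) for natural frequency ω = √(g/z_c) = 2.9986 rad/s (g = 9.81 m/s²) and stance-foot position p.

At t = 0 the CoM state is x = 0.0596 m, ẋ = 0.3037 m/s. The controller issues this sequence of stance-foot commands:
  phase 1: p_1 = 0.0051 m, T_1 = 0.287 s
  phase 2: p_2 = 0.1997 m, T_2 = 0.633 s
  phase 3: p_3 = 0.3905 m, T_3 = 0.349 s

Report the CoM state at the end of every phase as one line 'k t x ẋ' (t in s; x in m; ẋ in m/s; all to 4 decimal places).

phase 1: p=0.0051, T=0.287, ωT=0.860598, cosh=1.393742, sinh=0.970833; start (x,ẋ)=(0.059600, 0.303700) → end (x,ẋ)=(0.179385, 0.581937)
phase 2: p=0.1997, T=0.633, ωT=1.898114, cosh=3.411573, sinh=3.261722; start (x,ẋ)=(0.179385, 0.581937) → end (x,ẋ)=(0.763396, 1.786631)
phase 3: p=0.3905, T=0.349, ωT=1.046511, cosh=1.599430, sinh=1.248269; start (x,ẋ)=(0.763396, 1.786631) → end (x,ẋ)=(1.730667, 4.253363)

1 0.2870 0.1794 0.5819
2 0.9200 0.7634 1.7866
3 1.2690 1.7307 4.2534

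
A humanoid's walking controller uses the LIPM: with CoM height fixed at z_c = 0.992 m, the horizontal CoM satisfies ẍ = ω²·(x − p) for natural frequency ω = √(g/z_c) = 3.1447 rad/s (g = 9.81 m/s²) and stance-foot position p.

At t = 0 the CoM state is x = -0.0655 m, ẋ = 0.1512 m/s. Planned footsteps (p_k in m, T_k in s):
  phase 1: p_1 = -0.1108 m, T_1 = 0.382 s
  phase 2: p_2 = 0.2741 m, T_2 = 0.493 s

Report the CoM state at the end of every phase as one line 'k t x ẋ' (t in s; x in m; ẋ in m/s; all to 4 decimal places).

1 0.3820 0.0440 0.4894
2 0.8750 0.0577 -0.4232

phase 1: p=-0.1108, T=0.382, ωT=1.201275, cosh=1.812582, sinh=1.511772; start (x,ẋ)=(-0.065500, 0.151200) → end (x,ẋ)=(0.043997, 0.489422)
phase 2: p=0.2741, T=0.493, ωT=1.550337, cosh=2.462618, sinh=2.250441; start (x,ẋ)=(0.043997, 0.489422) → end (x,ẋ)=(0.057690, -0.423169)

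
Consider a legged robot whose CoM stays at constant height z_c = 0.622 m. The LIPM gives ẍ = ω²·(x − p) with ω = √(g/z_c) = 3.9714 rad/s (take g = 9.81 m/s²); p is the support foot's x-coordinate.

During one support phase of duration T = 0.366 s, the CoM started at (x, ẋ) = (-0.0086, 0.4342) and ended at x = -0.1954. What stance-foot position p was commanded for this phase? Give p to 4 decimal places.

p = 0.3162

ωT = 3.9714·0.366 = 1.453532; cosh(ωT) = 2.255972, sinh(ωT) = 2.022229
x(T) = p + (x₀−p)·cosh(ωT) + (ẋ₀/ω)·sinh(ωT) ⇒ p·(1 − cosh) = x(T) − x₀·cosh − (ẋ₀/ω)·sinh
numerator   = -0.1954 − (-0.0086)·2.255972 − (0.4342/3.9714)·2.022229 = -0.397092
denominator = 1 − 2.255972 = -1.255972
p = -0.397092 / -1.255972 = 0.3162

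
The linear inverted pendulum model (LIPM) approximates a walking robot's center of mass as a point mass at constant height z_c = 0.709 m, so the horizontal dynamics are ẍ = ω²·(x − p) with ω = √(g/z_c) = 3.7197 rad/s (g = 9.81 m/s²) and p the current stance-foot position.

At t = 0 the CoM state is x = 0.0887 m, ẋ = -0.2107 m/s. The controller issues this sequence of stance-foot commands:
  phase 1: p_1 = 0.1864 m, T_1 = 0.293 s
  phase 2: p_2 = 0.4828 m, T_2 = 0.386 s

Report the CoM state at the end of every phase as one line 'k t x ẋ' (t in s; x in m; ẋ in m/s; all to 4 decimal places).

phase 1: p=0.1864, T=0.293, ωT=1.089872, cosh=1.655077, sinh=1.318817; start (x,ẋ)=(0.088700, -0.210700) → end (x,ẋ)=(-0.050005, -0.828002)
phase 2: p=0.4828, T=0.386, ωT=1.435804, cosh=2.220474, sinh=1.982550; start (x,ẋ)=(-0.050005, -0.828002) → end (x,ẋ)=(-1.141592, -5.767719)

1 0.2930 -0.0500 -0.8280
2 0.6790 -1.1416 -5.7677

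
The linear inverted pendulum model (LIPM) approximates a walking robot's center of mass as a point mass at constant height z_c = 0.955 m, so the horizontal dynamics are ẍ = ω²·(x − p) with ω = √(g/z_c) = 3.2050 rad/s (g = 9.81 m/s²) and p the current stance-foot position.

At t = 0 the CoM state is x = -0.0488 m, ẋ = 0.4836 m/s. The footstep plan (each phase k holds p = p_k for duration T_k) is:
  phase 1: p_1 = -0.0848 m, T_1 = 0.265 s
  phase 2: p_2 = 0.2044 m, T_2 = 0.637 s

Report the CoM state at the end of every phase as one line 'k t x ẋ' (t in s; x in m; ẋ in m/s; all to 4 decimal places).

1 0.2650 0.1091 0.7790
2 0.9020 0.7515 1.8943

phase 1: p=-0.0848, T=0.265, ωT=0.849325, cosh=1.382886, sinh=0.955182; start (x,ẋ)=(-0.048800, 0.483600) → end (x,ẋ)=(0.109111, 0.778973)
phase 2: p=0.2044, T=0.637, ωT=2.041585, cosh=3.916316, sinh=3.786493; start (x,ẋ)=(0.109111, 0.778973) → end (x,ẋ)=(0.751521, 1.894298)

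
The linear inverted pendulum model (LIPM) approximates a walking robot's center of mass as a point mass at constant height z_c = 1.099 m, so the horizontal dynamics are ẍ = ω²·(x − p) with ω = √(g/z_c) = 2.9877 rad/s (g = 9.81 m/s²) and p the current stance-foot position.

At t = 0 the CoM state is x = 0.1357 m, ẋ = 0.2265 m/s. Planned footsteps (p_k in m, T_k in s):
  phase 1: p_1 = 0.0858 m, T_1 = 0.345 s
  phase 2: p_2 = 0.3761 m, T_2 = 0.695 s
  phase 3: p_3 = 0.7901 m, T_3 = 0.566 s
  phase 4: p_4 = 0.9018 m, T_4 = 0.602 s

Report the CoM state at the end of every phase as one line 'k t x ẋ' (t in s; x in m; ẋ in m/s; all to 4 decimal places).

1 0.3450 0.2574 0.5402
2 1.0400 0.6049 0.7959
3 1.6060 0.9689 0.7828
4 2.2080 1.8796 3.0178

phase 1: p=0.0858, T=0.345, ωT=1.030756, cosh=1.579961, sinh=1.223224; start (x,ẋ)=(0.135700, 0.226500) → end (x,ẋ)=(0.257374, 0.540227)
phase 2: p=0.3761, T=0.695, ωT=2.076451, cosh=4.050745, sinh=3.925371; start (x,ẋ)=(0.257374, 0.540227) → end (x,ẋ)=(0.604944, 0.795921)
phase 3: p=0.7901, T=0.566, ωT=1.691038, cosh=2.804719, sinh=2.620391; start (x,ẋ)=(0.604944, 0.795921) → end (x,ẋ)=(0.968860, 0.782759)
phase 4: p=0.9018, T=0.602, ωT=1.798595, cosh=3.103344, sinh=2.937812; start (x,ẋ)=(0.968860, 0.782759) → end (x,ẋ)=(1.879598, 3.017772)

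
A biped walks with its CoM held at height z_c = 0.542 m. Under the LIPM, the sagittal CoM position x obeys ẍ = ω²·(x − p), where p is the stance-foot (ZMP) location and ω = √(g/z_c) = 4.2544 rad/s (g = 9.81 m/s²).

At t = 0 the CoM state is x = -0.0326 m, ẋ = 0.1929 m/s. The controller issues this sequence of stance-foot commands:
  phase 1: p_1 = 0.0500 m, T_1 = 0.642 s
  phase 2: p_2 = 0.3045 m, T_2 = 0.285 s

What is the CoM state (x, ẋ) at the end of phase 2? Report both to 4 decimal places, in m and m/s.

x = -1.1240, ẋ = -5.7446

phase 1: p=0.0500, T=0.642, ωT=2.731325, cosh=7.709173, sinh=7.644040; start (x,ẋ)=(-0.032600, 0.192900) → end (x,ẋ)=(-0.240187, -1.199119)
phase 2: p=0.3045, T=0.285, ωT=1.212504, cosh=1.829672, sinh=1.532220; start (x,ẋ)=(-0.240187, -1.199119) → end (x,ẋ)=(-1.123961, -5.744634)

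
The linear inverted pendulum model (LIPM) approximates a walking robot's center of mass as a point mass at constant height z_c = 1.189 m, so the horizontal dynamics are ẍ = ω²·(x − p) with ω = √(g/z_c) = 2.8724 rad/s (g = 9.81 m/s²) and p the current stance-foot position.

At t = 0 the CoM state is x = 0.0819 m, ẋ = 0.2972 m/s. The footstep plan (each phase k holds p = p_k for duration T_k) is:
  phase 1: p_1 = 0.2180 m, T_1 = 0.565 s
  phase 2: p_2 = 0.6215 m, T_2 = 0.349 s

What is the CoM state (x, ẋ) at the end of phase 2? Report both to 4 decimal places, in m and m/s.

phase 1: p=0.2180, T=0.565, ωT=1.622906, cosh=2.632560, sinh=2.435236; start (x,ẋ)=(0.081900, 0.297200) → end (x,ẋ)=(0.111676, -0.169619)
phase 2: p=0.6215, T=0.349, ωT=1.002468, cosh=1.545985, sinh=1.179012; start (x,ẋ)=(0.111676, -0.169619) → end (x,ẋ)=(-0.236302, -1.988795)

x = -0.2363, ẋ = -1.9888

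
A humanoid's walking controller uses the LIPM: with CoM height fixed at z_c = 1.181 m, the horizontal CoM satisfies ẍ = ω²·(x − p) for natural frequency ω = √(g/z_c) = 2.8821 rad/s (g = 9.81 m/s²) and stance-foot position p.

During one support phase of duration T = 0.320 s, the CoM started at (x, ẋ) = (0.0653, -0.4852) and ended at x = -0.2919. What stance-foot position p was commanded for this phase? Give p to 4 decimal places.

ωT = 2.8821·0.320 = 0.922272; cosh(ωT) = 1.456306, sinh(ωT) = 1.058692
x(T) = p + (x₀−p)·cosh(ωT) + (ẋ₀/ω)·sinh(ωT) ⇒ p·(1 − cosh) = x(T) − x₀·cosh − (ẋ₀/ω)·sinh
numerator   = -0.2919 − (0.0653)·1.456306 − (-0.4852/2.8821)·1.058692 = -0.208767
denominator = 1 − 1.456306 = -0.456306
p = -0.208767 / -0.456306 = 0.4575

p = 0.4575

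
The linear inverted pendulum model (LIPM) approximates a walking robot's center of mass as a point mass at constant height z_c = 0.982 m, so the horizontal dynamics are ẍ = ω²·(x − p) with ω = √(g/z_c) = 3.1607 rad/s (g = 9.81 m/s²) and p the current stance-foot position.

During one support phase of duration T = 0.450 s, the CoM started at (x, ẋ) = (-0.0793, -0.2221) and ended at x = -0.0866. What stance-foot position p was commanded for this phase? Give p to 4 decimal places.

ωT = 3.1607·0.450 = 1.422315; cosh(ωT) = 2.193932, sinh(ωT) = 1.952777
x(T) = p + (x₀−p)·cosh(ωT) + (ẋ₀/ω)·sinh(ωT) ⇒ p·(1 − cosh) = x(T) − x₀·cosh − (ẋ₀/ω)·sinh
numerator   = -0.0866 − (-0.0793)·2.193932 − (-0.2221/3.1607)·1.952777 = 0.224599
denominator = 1 − 2.193932 = -1.193932
p = 0.224599 / -1.193932 = -0.1881

p = -0.1881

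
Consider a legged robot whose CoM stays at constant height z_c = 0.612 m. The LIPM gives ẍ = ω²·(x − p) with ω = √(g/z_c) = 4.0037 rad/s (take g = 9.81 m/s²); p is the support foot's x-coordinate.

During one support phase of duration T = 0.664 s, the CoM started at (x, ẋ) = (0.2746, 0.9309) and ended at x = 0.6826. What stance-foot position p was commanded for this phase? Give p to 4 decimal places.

ωT = 4.0037·0.664 = 2.658457; cosh(ωT) = 7.172150, sinh(ωT) = 7.102094
x(T) = p + (x₀−p)·cosh(ωT) + (ẋ₀/ω)·sinh(ωT) ⇒ p·(1 − cosh) = x(T) − x₀·cosh − (ẋ₀/ω)·sinh
numerator   = 0.6826 − (0.2746)·7.172150 − (0.9309/4.0037)·7.102094 = -2.938180
denominator = 1 − 7.172150 = -6.172150
p = -2.938180 / -6.172150 = 0.4760

p = 0.4760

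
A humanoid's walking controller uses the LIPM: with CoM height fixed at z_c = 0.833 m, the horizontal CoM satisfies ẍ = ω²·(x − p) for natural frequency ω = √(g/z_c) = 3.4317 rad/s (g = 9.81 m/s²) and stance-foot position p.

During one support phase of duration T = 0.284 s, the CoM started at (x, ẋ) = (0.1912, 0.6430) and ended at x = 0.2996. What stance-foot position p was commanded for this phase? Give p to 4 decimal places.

p = 0.3947

ωT = 3.4317·0.284 = 0.974603; cosh(ωT) = 1.513728, sinh(ωT) = 1.136386
x(T) = p + (x₀−p)·cosh(ωT) + (ẋ₀/ω)·sinh(ωT) ⇒ p·(1 − cosh) = x(T) − x₀·cosh − (ẋ₀/ω)·sinh
numerator   = 0.2996 − (0.1912)·1.513728 − (0.6430/3.4317)·1.136386 = -0.202750
denominator = 1 − 1.513728 = -0.513728
p = -0.202750 / -0.513728 = 0.3947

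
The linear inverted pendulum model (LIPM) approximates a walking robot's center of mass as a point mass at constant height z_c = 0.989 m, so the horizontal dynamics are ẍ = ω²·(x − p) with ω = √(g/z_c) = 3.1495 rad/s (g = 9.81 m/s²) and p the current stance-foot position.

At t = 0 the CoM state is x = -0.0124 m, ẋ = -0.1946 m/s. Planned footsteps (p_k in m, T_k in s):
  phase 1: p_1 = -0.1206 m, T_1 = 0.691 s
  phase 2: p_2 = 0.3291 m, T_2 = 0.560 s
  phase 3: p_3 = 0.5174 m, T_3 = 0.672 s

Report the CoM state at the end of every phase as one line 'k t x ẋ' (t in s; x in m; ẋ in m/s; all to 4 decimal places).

phase 1: p=-0.1206, T=0.691, ωT=2.176305, cosh=4.463568, sinh=4.350108; start (x,ẋ)=(-0.012400, -0.194600) → end (x,ẋ)=(0.093575, 0.613802)
phase 2: p=0.3291, T=0.560, ωT=1.763720, cosh=3.002753, sinh=2.831347; start (x,ẋ)=(0.093575, 0.613802) → end (x,ẋ)=(0.173675, -0.257156)
phase 3: p=0.5174, T=0.672, ωT=2.116464, cosh=4.211094, sinh=4.090637; start (x,ẋ)=(0.173675, -0.257156) → end (x,ẋ)=(-1.264058, -5.511276)

1 0.6910 0.0936 0.6138
2 1.2510 0.1737 -0.2572
3 1.9230 -1.2641 -5.5113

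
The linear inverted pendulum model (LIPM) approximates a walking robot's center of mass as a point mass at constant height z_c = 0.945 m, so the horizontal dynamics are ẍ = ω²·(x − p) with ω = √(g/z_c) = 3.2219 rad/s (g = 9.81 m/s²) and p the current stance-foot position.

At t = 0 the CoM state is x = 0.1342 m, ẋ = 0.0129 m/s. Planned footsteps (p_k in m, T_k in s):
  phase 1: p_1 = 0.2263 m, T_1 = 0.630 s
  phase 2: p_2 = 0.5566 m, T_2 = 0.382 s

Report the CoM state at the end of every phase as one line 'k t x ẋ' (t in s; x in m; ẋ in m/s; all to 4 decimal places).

phase 1: p=0.2263, T=0.630, ωT=2.029797, cosh=3.871952, sinh=3.740589; start (x,ẋ)=(0.134200, 0.012900) → end (x,ẋ)=(-0.115330, -1.060023)
phase 2: p=0.5566, T=0.382, ωT=1.230766, cosh=1.857960, sinh=1.565891; start (x,ẋ)=(-0.115330, -1.060023) → end (x,ẋ)=(-1.207006, -5.359463)

1 0.6300 -0.1153 -1.0600
2 1.0120 -1.2070 -5.3595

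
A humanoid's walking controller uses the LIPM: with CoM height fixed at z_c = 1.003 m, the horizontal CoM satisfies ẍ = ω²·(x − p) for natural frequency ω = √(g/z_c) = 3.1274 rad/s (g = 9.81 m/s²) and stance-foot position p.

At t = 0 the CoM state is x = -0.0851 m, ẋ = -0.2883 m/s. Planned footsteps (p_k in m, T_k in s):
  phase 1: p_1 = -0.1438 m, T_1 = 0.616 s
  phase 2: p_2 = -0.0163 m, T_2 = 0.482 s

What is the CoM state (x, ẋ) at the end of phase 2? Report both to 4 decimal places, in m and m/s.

phase 1: p=-0.1438, T=0.616, ωT=1.926478, cosh=3.505476, sinh=3.359815; start (x,ẋ)=(-0.085100, -0.288300) → end (x,ẋ)=(-0.247754, -0.393839)
phase 2: p=-0.0163, T=0.482, ωT=1.507407, cosh=2.368245, sinh=2.146762; start (x,ẋ)=(-0.247754, -0.393839) → end (x,ẋ)=(-0.834785, -2.486639)

x = -0.8348, ẋ = -2.4866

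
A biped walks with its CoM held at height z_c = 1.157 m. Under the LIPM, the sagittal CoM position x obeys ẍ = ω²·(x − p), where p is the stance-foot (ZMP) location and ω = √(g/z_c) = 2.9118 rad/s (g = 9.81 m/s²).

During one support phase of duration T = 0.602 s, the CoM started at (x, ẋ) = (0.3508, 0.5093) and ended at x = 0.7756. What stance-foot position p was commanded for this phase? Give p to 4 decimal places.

ωT = 2.9118·0.602 = 1.752904; cosh(ωT) = 2.972303, sinh(ωT) = 2.799033
x(T) = p + (x₀−p)·cosh(ωT) + (ẋ₀/ω)·sinh(ωT) ⇒ p·(1 − cosh) = x(T) − x₀·cosh − (ẋ₀/ω)·sinh
numerator   = 0.7756 − (0.3508)·2.972303 − (0.5093/2.9118)·2.799033 = -0.756660
denominator = 1 − 2.972303 = -1.972303
p = -0.756660 / -1.972303 = 0.3836

p = 0.3836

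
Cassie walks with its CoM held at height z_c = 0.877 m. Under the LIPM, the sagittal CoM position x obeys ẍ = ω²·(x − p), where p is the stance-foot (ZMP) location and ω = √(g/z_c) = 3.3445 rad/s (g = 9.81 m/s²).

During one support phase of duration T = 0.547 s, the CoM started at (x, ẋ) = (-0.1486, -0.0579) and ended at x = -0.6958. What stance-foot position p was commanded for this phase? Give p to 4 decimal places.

ωT = 3.3445·0.547 = 1.829442; cosh(ωT) = 3.195455, sinh(ωT) = 3.034951
x(T) = p + (x₀−p)·cosh(ωT) + (ẋ₀/ω)·sinh(ωT) ⇒ p·(1 − cosh) = x(T) − x₀·cosh − (ẋ₀/ω)·sinh
numerator   = -0.6958 − (-0.1486)·3.195455 − (-0.0579/3.3445)·3.034951 = -0.168414
denominator = 1 − 3.195455 = -2.195455
p = -0.168414 / -2.195455 = 0.0767

p = 0.0767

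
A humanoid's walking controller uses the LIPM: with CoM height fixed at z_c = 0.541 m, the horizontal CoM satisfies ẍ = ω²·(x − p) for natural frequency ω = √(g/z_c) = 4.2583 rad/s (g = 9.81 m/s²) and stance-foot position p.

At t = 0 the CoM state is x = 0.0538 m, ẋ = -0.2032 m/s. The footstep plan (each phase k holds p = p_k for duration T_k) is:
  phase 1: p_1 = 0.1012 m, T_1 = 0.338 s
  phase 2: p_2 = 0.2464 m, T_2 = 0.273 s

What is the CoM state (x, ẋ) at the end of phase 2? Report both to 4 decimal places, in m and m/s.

x = -0.6500, ẋ = -3.6237

phase 1: p=0.1012, T=0.338, ωT=1.439305, cosh=2.227429, sinh=1.990336; start (x,ẋ)=(0.053800, -0.203200) → end (x,ẋ)=(-0.099356, -0.854350)
phase 2: p=0.2464, T=0.273, ωT=1.162516, cosh=1.755334, sinh=1.442635; start (x,ẋ)=(-0.099356, -0.854350) → end (x,ẋ)=(-0.649956, -3.623709)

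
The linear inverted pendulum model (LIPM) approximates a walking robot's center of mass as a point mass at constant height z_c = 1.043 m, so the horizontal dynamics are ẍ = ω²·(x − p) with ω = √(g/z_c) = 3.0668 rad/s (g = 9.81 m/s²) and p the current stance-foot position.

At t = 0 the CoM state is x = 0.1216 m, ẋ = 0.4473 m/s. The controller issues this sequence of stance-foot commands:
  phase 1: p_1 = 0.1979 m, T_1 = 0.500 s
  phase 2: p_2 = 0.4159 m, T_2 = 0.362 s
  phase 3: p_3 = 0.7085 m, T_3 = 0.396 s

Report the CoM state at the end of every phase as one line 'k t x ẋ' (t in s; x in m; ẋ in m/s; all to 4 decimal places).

1 0.5000 0.3351 0.5677
2 0.8620 0.5304 0.6197
3 1.2580 0.6924 0.2967

phase 1: p=0.1979, T=0.500, ωT=1.533400, cosh=2.424853, sinh=2.209052; start (x,ẋ)=(0.121600, 0.447300) → end (x,ẋ)=(0.335079, 0.567725)
phase 2: p=0.4159, T=0.362, ωT=1.110182, cosh=1.682204, sinh=1.352705; start (x,ẋ)=(0.335079, 0.567725) → end (x,ẋ)=(0.530355, 0.619747)
phase 3: p=0.7085, T=0.396, ωT=1.214453, cosh=1.832661, sinh=1.535789; start (x,ẋ)=(0.530355, 0.619747) → end (x,ẋ)=(0.692378, 0.296733)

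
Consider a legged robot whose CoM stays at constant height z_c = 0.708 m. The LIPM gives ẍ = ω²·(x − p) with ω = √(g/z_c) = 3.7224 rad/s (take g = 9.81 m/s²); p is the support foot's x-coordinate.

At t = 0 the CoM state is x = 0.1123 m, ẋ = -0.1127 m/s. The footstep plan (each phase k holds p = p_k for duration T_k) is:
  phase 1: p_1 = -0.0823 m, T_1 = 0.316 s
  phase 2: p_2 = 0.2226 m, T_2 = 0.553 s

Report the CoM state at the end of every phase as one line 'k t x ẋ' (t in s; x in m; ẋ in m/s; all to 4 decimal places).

phase 1: p=-0.0823, T=0.316, ωT=1.176278, cosh=1.775355, sinh=1.466930; start (x,ẋ)=(0.112300, -0.112700) → end (x,ẋ)=(0.218771, 0.862531)
phase 2: p=0.2226, T=0.553, ωT=2.058487, cosh=3.980878, sinh=3.853231; start (x,ẋ)=(0.218771, 0.862531) → end (x,ẋ)=(1.100204, 3.378711)

1 0.3160 0.2188 0.8625
2 0.8690 1.1002 3.3787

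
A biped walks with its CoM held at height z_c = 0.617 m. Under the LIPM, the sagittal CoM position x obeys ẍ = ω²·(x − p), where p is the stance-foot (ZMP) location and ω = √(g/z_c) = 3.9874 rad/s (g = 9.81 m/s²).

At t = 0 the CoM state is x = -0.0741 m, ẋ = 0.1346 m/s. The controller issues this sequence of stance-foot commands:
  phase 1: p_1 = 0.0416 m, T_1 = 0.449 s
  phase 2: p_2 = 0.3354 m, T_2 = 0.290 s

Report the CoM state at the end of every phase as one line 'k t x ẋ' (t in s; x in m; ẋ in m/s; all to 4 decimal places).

phase 1: p=0.0416, T=0.449, ωT=1.790343, cosh=3.079204, sinh=2.912301; start (x,ẋ)=(-0.074100, 0.134600) → end (x,ẋ)=(-0.216355, -0.929106)
phase 2: p=0.3354, T=0.290, ωT=1.156346, cosh=1.746466, sinh=1.431832; start (x,ẋ)=(-0.216355, -0.929106) → end (x,ẋ)=(-0.961854, -4.772783)

1 0.4490 -0.2164 -0.9291
2 0.7390 -0.9619 -4.7728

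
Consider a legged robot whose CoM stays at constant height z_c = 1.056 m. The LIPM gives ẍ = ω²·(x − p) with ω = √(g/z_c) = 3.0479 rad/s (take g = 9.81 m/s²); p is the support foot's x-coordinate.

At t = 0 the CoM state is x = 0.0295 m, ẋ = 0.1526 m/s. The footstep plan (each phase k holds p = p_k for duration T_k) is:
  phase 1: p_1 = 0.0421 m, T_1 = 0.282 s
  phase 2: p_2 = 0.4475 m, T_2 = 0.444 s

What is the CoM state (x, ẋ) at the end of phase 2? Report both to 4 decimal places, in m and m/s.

phase 1: p=0.0421, T=0.282, ωT=0.859508, cosh=1.392684, sinh=0.969314; start (x,ẋ)=(0.029500, 0.152600) → end (x,ẋ)=(0.073083, 0.175299)
phase 2: p=0.4475, T=0.444, ωT=1.353268, cosh=2.064223, sinh=1.805828; start (x,ẋ)=(0.073083, 0.175299) → end (x,ẋ)=(-0.221519, -1.698929)

x = -0.2215, ẋ = -1.6989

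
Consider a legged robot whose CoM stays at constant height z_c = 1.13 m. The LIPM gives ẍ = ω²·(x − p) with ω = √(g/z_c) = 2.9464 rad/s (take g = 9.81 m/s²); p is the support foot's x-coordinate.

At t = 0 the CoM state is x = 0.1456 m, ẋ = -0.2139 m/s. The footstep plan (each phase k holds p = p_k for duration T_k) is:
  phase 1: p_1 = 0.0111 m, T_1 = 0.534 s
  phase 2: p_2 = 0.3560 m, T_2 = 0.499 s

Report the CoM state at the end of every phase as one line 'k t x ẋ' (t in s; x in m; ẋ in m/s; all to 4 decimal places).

1 0.5340 0.1818 0.3766
2 1.0330 0.2205 -0.1948

phase 1: p=0.0111, T=0.534, ωT=1.573378, cosh=2.515127, sinh=2.307783; start (x,ẋ)=(0.145600, -0.213900) → end (x,ẋ)=(0.181846, 0.376568)
phase 2: p=0.3560, T=0.499, ωT=1.470254, cosh=2.290103, sinh=2.060236; start (x,ẋ)=(0.181846, 0.376568) → end (x,ẋ)=(0.220481, -0.194783)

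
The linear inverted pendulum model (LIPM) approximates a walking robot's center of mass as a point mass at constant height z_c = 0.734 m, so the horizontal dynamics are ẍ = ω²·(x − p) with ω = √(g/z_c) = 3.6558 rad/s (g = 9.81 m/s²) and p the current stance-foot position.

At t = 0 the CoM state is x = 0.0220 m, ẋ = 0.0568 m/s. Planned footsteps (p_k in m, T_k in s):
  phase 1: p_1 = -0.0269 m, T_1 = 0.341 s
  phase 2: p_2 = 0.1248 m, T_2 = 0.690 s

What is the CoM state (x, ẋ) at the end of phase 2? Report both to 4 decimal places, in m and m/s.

phase 1: p=-0.0269, T=0.341, ωT=1.246628, cosh=1.883033, sinh=1.595560; start (x,ẋ)=(0.022000, 0.056800) → end (x,ẋ)=(0.089970, 0.392192)
phase 2: p=0.1248, T=0.690, ωT=2.522502, cosh=6.269995, sinh=6.189737; start (x,ẋ)=(0.089970, 0.392192) → end (x,ẋ)=(0.570451, 1.670905)

x = 0.5705, ẋ = 1.6709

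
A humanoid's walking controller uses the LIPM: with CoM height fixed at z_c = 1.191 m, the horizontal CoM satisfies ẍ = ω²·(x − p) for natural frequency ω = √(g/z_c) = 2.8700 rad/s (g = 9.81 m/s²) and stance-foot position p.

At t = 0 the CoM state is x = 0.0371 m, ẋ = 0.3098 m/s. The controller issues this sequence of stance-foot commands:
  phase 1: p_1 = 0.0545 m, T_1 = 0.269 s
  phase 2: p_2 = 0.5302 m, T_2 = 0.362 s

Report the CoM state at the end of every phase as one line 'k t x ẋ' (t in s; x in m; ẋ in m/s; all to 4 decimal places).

phase 1: p=0.0545, T=0.269, ωT=0.772030, cosh=1.313115, sinh=0.851040; start (x,ẋ)=(0.037100, 0.309800) → end (x,ẋ)=(0.123517, 0.364304)
phase 2: p=0.5302, T=0.362, ωT=1.038940, cosh=1.590025, sinh=1.236195; start (x,ẋ)=(0.123517, 0.364304) → end (x,ẋ)=(0.040480, -0.863612)

1 0.2690 0.1235 0.3643
2 0.6310 0.0405 -0.8636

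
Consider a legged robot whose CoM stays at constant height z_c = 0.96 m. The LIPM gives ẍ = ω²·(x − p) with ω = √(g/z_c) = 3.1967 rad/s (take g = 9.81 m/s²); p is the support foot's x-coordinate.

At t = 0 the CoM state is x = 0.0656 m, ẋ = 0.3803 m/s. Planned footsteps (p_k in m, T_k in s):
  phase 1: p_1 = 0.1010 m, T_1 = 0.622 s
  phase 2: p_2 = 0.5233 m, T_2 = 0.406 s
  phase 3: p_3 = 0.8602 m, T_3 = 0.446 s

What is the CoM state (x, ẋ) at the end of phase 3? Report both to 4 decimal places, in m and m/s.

phase 1: p=0.1010, T=0.622, ωT=1.988347, cosh=3.720188, sinh=3.583266; start (x,ẋ)=(0.065600, 0.380300) → end (x,ẋ)=(0.395594, 1.009294)
phase 2: p=0.5233, T=0.406, ωT=1.297860, cosh=1.967285, sinh=1.694169; start (x,ẋ)=(0.395594, 1.009294) → end (x,ẋ)=(0.806965, 1.293943)
phase 3: p=0.8602, T=0.446, ωT=1.425728, cosh=2.200610, sinh=1.960277; start (x,ẋ)=(0.806965, 1.293943) → end (x,ẋ)=(1.536521, 2.513872)

x = 1.5365, ẋ = 2.5139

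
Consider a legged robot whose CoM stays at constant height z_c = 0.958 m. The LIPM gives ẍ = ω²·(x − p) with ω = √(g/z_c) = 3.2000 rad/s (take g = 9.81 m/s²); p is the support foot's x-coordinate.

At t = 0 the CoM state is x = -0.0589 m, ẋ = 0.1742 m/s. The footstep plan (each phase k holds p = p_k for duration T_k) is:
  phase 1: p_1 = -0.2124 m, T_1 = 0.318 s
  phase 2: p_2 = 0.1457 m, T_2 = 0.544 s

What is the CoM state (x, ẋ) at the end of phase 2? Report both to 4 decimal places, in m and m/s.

phase 1: p=-0.2124, T=0.318, ωT=1.017600, cosh=1.564004, sinh=1.202543; start (x,ẋ)=(-0.058900, 0.174200) → end (x,ẋ)=(0.093138, 0.863139)
phase 2: p=0.1457, T=0.544, ωT=1.740800, cosh=2.938642, sinh=2.763262; start (x,ẋ)=(0.093138, 0.863139) → end (x,ẋ)=(0.736576, 2.071679)

x = 0.7366, ẋ = 2.0717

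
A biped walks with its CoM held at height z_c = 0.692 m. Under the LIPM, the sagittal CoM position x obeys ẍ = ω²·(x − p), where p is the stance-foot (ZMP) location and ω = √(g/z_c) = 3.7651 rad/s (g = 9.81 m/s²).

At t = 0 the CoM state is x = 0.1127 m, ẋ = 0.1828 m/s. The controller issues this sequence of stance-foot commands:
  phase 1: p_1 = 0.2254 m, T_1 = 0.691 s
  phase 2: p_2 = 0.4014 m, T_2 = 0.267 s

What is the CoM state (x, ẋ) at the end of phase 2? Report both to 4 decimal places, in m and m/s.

x = -1.0555, ẋ = -5.2266

phase 1: p=0.2254, T=0.691, ωT=2.601684, cosh=6.780290, sinh=6.706141; start (x,ẋ)=(0.112700, 0.182800) → end (x,ẋ)=(-0.213148, -1.606158)
phase 2: p=0.4014, T=0.267, ωT=1.005282, cosh=1.549309, sinh=1.183368; start (x,ẋ)=(-0.213148, -1.606158) → end (x,ẋ)=(-1.055539, -5.226552)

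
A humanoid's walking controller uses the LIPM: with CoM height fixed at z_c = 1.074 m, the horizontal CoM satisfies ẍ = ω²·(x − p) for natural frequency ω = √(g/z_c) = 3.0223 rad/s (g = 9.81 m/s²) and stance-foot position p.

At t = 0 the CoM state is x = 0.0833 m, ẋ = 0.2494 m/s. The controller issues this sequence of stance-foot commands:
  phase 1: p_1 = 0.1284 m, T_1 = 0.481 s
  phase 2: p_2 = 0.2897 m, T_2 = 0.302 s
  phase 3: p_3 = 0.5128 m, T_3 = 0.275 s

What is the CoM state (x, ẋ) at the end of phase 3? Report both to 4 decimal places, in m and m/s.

x = 0.1880, ẋ = -0.5869

phase 1: p=0.1284, T=0.481, ωT=1.453726, cosh=2.256364, sinh=2.022666; start (x,ẋ)=(0.083300, 0.249400) → end (x,ẋ)=(0.193548, 0.287036)
phase 2: p=0.2897, T=0.302, ωT=0.912735, cosh=1.446275, sinh=1.044850; start (x,ẋ)=(0.193548, 0.287036) → end (x,ẋ)=(0.249870, 0.111500)
phase 3: p=0.5128, T=0.275, ωT=0.831133, cosh=1.365737, sinh=0.930181; start (x,ẋ)=(0.249870, 0.111500) → end (x,ẋ)=(0.188024, -0.586890)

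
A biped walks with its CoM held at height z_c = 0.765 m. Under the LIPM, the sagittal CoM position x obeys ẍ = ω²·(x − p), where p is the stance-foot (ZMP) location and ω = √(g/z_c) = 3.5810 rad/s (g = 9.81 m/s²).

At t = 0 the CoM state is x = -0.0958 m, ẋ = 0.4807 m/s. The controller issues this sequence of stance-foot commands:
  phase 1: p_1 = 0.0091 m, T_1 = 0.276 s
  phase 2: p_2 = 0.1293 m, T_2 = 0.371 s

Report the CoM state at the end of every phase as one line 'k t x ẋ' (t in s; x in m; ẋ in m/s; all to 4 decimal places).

phase 1: p=0.0091, T=0.276, ωT=0.988356, cosh=1.529501, sinh=1.157313; start (x,ẋ)=(-0.095800, 0.480700) → end (x,ẋ)=(0.004009, 0.300490)
phase 2: p=0.1293, T=0.371, ωT=1.328551, cosh=2.020215, sinh=1.755354; start (x,ẋ)=(0.004009, 0.300490) → end (x,ẋ)=(0.023481, -0.180517)

1 0.2760 0.0040 0.3005
2 0.6470 0.0235 -0.1805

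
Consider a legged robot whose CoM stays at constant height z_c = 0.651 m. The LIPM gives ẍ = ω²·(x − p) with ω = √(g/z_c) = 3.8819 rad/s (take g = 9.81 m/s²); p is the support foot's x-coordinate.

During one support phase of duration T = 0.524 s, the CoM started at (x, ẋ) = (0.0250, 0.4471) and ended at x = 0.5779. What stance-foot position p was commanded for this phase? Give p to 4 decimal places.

ωT = 3.8819·0.524 = 2.034116; cosh(ωT) = 3.888142, sinh(ωT) = 3.757346
x(T) = p + (x₀−p)·cosh(ωT) + (ẋ₀/ω)·sinh(ωT) ⇒ p·(1 − cosh) = x(T) − x₀·cosh − (ẋ₀/ω)·sinh
numerator   = 0.5779 − (0.0250)·3.888142 − (0.4471/3.8819)·3.757346 = 0.047942
denominator = 1 − 3.888142 = -2.888142
p = 0.047942 / -2.888142 = -0.0166

p = -0.0166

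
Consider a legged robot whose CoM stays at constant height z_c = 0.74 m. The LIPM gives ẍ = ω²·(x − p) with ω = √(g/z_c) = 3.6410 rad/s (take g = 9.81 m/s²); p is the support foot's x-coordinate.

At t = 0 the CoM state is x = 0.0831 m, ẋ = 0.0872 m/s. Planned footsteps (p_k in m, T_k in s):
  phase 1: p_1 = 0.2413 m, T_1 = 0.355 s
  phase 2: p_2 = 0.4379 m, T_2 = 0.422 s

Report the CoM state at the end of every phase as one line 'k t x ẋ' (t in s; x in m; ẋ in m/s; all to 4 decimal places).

phase 1: p=0.2413, T=0.355, ωT=1.292555, cosh=1.958324, sinh=1.683756; start (x,ẋ)=(0.083100, 0.087200) → end (x,ẋ)=(-0.028182, -0.799088)
phase 2: p=0.4379, T=0.422, ωT=1.536502, cosh=2.431717, sinh=2.216585; start (x,ẋ)=(-0.028182, -0.799088) → end (x,ẋ)=(-1.181952, -5.704709)

1 0.3550 -0.0282 -0.7991
2 0.7770 -1.1820 -5.7047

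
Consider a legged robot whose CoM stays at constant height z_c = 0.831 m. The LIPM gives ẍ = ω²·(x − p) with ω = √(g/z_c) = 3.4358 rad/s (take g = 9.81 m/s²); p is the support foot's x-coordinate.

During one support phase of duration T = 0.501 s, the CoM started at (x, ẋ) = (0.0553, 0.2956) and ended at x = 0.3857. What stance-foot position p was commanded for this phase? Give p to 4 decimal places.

p = 0.0036

ωT = 3.4358·0.501 = 1.721336; cosh(ωT) = 2.885410, sinh(ωT) = 2.706583
x(T) = p + (x₀−p)·cosh(ωT) + (ẋ₀/ω)·sinh(ωT) ⇒ p·(1 − cosh) = x(T) − x₀·cosh − (ẋ₀/ω)·sinh
numerator   = 0.3857 − (0.0553)·2.885410 − (0.2956/3.4358)·2.706583 = -0.006725
denominator = 1 − 2.885410 = -1.885410
p = -0.006725 / -1.885410 = 0.0036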